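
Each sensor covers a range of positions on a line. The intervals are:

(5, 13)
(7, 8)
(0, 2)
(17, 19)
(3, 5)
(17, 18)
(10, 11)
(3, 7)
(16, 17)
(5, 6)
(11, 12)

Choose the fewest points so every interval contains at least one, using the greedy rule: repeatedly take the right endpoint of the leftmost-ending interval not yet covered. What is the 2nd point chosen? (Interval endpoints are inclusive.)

5

By right end: [0,2]  [3,5]  [5,6]  [3,7]  [7,8]  [10,11]  [11,12]  [5,13]  [16,17]  [17,18]  [17,19]
[0,2] uncovered → point at 2; [3,5] uncovered → point at 5; [7,8] uncovered → point at 8; [10,11] uncovered → point at 11; [16,17] uncovered → point at 17.
Points: 2, 5, 8, 11, 17 (5 total).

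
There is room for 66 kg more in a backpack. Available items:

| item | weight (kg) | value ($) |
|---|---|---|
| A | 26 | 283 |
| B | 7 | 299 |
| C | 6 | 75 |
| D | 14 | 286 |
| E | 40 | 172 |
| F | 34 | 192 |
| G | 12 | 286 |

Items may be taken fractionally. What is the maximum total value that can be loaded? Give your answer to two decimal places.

1234.65

Order: B (299/7=42.71) > G (286/12=23.83) > D (286/14=20.43) > C (75/6=12.50) > A (283/26=10.88) > F (192/34=5.65) > E (172/40=4.30)
Fill: take B (7 @ 299) → take G (12 @ 286) → take D (14 @ 286) → take C (6 @ 75) → take A (26 @ 283) → take 1/34 of F → 5.65; 66/66 used.
Total value = 1234.65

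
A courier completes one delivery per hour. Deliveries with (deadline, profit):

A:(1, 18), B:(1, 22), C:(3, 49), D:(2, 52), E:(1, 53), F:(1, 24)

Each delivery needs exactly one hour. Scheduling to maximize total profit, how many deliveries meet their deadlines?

3

Profit order: E=53 D=52 C=49 F=24 B=22 A=18
Assign: E→slot 1, D→slot 2, C→slot 3, F skipped, B skipped, A skipped.
Slots: [1:E] [2:D] [3:C]
3 of 6 scheduled.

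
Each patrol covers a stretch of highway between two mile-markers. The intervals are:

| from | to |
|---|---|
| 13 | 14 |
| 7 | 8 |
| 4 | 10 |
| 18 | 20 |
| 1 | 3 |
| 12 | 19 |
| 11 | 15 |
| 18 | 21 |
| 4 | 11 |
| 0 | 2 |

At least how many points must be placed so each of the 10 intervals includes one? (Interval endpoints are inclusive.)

4

Process intervals by earliest right end; each time one isn't hit yet, stab at its right endpoint.
By right end: [0,2]  [1,3]  [7,8]  [4,10]  [4,11]  [13,14]  [11,15]  [12,19]  [18,20]  [18,21]
[0,2] uncovered → point at 2; [7,8] uncovered → point at 8; [13,14] uncovered → point at 14; [18,20] uncovered → point at 20.
Points: 2, 8, 14, 20 (4 total).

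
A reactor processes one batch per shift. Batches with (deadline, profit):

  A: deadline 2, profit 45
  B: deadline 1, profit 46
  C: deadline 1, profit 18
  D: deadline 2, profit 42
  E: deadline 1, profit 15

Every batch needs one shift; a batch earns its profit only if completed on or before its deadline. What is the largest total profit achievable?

Sort by profit descending; place each in the latest free slot ≤ its deadline.
Profit order: B=46 A=45 D=42 C=18 E=15
Assign: B→slot 1, A→slot 2, D skipped, C skipped, E skipped.
Slots: [1:B] [2:A]
Profit = 46 + 45 = 91

91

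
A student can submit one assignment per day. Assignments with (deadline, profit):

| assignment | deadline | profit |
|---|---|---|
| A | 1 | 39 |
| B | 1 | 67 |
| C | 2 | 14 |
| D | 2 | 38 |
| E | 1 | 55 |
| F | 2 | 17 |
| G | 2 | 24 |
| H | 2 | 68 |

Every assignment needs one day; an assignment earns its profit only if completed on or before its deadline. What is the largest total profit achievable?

135

Sort by profit descending; place each in the latest free slot ≤ its deadline.
Profit order: H=68 B=67 E=55 A=39 D=38 G=24 F=17 C=14
Assign: H→slot 2, B→slot 1, E skipped, A skipped, D skipped, G skipped, F skipped, C skipped.
Slots: [1:B] [2:H]
Profit = 67 + 68 = 135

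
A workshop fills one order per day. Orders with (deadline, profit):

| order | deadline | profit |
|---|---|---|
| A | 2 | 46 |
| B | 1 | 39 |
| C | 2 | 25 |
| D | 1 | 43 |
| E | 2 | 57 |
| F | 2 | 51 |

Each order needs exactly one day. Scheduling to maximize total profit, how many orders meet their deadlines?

Take jobs in profit order; each goes to the latest open slot no later than its deadline.
By profit: E(d2,57), F(d2,51), A(d2,46), D(d1,43), B(d1,39), C(d2,25)
E→slot 2; F→slot 1; A skipped; D skipped; B skipped; C skipped.
2 of 6 scheduled.

2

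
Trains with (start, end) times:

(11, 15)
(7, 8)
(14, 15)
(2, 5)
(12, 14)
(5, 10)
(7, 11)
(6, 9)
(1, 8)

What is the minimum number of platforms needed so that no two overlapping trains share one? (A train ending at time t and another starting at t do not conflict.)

The answer is the maximum number of intervals overlapping at any instant.
Events (time:±→running): 1:+→1 2:+→2 5:-→1 5:+→2 6:+→3 7:+→4 7:+→5 … peak 5.

5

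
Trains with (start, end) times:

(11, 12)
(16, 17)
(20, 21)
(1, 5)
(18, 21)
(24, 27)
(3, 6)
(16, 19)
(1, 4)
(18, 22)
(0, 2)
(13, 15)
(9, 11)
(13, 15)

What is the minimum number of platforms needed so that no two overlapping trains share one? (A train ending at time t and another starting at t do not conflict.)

3

Count concurrent intervals with a sweep; the peak is the room count.
Events (time:±→running): 0:+→1 1:+→2 1:+→3 … peak 3.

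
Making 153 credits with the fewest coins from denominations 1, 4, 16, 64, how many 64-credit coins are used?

153 = 2×64 + 1×16 + 2×4 + 1×1
Count of 64: 2

2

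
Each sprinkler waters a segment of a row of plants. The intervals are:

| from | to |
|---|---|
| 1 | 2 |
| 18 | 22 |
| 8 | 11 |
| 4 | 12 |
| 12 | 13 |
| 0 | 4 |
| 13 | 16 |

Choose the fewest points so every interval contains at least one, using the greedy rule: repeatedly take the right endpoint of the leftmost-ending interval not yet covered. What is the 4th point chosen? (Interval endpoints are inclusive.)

Process intervals by earliest right end; each time one isn't hit yet, stab at its right endpoint.
By right end: [1,2]  [0,4]  [8,11]  [4,12]  [12,13]  [13,16]  [18,22]
[1,2] uncovered → point at 2; [8,11] uncovered → point at 11; [12,13] uncovered → point at 13; [18,22] uncovered → point at 22.
Points: 2, 11, 13, 22 (4 total).

22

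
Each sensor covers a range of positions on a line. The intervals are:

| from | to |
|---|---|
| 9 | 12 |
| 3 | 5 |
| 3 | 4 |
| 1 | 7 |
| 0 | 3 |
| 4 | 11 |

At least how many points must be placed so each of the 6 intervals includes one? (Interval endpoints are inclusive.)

Process intervals by earliest right end; each time one isn't hit yet, stab at its right endpoint.
Sorted: [0,3] [3,4] [3,5] [1,7] [4,11] [9,12]
{[0,3],[3,4],[3,5],[1,7]} hit by 3; {[4,11],[9,12]} hit by 11.
Points: 3, 11 (2 total).

2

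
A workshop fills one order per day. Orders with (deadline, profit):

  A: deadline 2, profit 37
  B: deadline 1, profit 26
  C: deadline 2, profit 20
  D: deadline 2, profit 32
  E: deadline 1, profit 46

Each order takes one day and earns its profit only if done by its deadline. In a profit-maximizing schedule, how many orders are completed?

2

Sort by profit descending; place each in the latest free slot ≤ its deadline.
By profit: E(d1,46), A(d2,37), D(d2,32), B(d1,26), C(d2,20)
E→slot 1; A→slot 2; D skipped; B skipped; C skipped.
2 of 5 scheduled.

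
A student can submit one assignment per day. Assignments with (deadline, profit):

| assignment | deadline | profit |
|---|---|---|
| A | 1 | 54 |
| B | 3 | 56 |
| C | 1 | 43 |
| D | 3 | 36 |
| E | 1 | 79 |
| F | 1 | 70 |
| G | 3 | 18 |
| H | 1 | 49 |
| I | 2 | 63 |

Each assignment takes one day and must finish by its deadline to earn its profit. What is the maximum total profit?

Sort by profit descending; place each in the latest free slot ≤ its deadline.
By profit: E(d1,79), F(d1,70), I(d2,63), B(d3,56), A(d1,54), H(d1,49), C(d1,43), D(d3,36), G(d3,18)
E→slot 1; F skipped; I→slot 2; B→slot 3; A skipped; H skipped; C skipped; D skipped; G skipped.
Profit = 79 + 63 + 56 = 198

198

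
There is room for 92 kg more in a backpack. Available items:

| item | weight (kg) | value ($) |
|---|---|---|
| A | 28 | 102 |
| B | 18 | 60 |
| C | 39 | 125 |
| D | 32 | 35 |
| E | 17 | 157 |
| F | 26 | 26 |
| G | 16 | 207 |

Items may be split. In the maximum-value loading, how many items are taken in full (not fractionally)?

Order: G (207/16=12.94) > E (157/17=9.24) > A (102/28=3.64) > B (60/18=3.33) > C (125/39=3.21) > D (35/32=1.09) > F (26/26=1.00)
Fill: take G (16 @ 207) → take E (17 @ 157) → take A (28 @ 102) → take B (18 @ 60) → take 13/39 of C → 41.67; 92/92 used.
4 item(s) taken whole; one partial (take 13/39 of C).

4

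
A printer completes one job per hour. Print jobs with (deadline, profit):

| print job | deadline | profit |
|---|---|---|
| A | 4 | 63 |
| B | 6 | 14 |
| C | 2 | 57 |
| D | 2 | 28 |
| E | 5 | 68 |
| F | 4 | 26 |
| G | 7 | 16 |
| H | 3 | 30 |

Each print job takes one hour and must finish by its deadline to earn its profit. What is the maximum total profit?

276

Take jobs in profit order; each goes to the latest open slot no later than its deadline.
Profit order: E=68 A=63 C=57 H=30 D=28 F=26 G=16 B=14
Assign: E→slot 5, A→slot 4, C→slot 2, H→slot 3, D→slot 1, F skipped, G→slot 7, B→slot 6.
Slots: [1:D] [2:C] [3:H] [4:A] [5:E] [6:B] [7:G]
Profit = 28 + 57 + 30 + 63 + 68 + 14 + 16 = 276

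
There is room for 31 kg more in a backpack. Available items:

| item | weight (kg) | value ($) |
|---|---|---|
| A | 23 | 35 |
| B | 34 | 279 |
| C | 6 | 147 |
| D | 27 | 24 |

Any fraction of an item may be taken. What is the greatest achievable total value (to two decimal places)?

352.15

Ratios (sorted): C 24.50, B 8.21, A 1.52, D 0.89
take C (6 @ 147); take 25/34 of B → 205.15. Capacity used 31/31.
Total value = 352.15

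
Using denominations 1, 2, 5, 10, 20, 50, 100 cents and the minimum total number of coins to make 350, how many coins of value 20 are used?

Greedy: take as many of the largest coin as possible, then repeat with the remainder.
350 − 3×100→50 − 1×50→0
Count of 20: 0

0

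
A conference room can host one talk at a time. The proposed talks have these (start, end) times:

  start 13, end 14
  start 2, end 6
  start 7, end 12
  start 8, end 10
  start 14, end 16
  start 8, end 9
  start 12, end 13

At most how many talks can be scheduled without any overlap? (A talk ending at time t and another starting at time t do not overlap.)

5

Sort by end time and greedily take each interval whose start is ≥ the last chosen end.
By end time: (2,6), (8,9), (8,10), (7,12), (12,13), (13,14), (14,16).
Pick (2,6); next start ≥ 6 → (8,9); next start ≥ 9 → (12,13); next start ≥ 13 → (13,14); next start ≥ 14 → (14,16).
Selected 5 talks.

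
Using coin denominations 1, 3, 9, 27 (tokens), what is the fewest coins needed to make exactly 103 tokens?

Use the largest denomination that fits, subtract, and repeat.
103 = 3×27 + 2×9 + 1×3 + 1×1
Total coins = 3 + 2 + 1 + 1 = 7

7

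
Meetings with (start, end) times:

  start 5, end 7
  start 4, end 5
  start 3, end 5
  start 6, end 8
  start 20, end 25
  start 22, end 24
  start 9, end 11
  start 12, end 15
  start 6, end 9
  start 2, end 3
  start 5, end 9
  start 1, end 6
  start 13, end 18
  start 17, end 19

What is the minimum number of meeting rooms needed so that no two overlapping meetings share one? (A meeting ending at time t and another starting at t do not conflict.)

Count concurrent intervals with a sweep; the peak is the room count.
Events (time:±→running): 1:+→1 2:+→2 3:-→1 3:+→2 4:+→3 5:-→2 5:-→1 5:+→2 5:+→3 6:-→2 6:+→3 6:+→4 … peak 4.

4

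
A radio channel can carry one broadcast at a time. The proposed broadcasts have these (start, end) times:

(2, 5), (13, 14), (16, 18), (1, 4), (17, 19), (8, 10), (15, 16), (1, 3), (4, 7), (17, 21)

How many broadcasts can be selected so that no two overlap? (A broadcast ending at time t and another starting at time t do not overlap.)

6

By end time: (1,3), (1,4), (2,5), (4,7), (8,10), (13,14), (15,16), (16,18), (17,19), (17,21).
Pick (1,3); next start ≥ 3 → (4,7); next start ≥ 7 → (8,10); next start ≥ 10 → (13,14); next start ≥ 14 → (15,16); next start ≥ 16 → (16,18).
Selected 6 broadcasts.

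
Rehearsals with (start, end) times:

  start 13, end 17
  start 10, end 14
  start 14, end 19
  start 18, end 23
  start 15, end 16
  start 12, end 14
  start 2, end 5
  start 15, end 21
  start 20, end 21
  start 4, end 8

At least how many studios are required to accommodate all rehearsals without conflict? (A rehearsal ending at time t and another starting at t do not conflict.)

The answer is the maximum number of intervals overlapping at any instant.
Events (time:±→running): 2:+→1 4:+→2 5:-→1 8:-→0 10:+→1 12:+→2 13:+→3 14:-→2 14:-→1 14:+→2 15:+→3 15:+→4 … peak 4.

4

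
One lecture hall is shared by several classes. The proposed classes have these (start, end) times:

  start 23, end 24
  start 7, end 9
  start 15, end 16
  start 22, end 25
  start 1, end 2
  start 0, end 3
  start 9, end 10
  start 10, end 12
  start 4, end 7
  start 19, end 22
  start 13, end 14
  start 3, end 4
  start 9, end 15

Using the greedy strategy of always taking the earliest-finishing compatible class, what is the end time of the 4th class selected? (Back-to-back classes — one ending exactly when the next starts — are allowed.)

Greedy by earliest finish: after sorting by end time, pick each interval compatible with the last pick.
Sorted by end: (1,2)  (0,3)  (3,4)  (4,7)  (7,9)  (9,10)  (10,12)  (13,14)  (9,15)  (15,16)  (19,22)  (23,24)  (22,25)
take (1,2); take (3,4); take (4,7); take (7,9); take (9,10); take (10,12); take (13,14); take (15,16); take (19,22); take (23,24); skip (22,25).
Selected: (1,2) (3,4) (4,7) (7,9) (9,10) (10,12) (13,14) (15,16) (19,22) (23,24)

9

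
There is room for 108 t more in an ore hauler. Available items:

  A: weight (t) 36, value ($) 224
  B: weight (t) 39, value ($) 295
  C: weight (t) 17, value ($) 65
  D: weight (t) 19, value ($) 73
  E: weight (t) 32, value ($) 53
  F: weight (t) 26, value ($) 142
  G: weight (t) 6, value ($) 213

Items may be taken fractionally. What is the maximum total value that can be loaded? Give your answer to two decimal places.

877.84

Sort by value per unit weight and fill in that order.
Order: G (213/6=35.50) > B (295/39=7.56) > A (224/36=6.22) > F (142/26=5.46) > D (73/19=3.84) > C (65/17=3.82) > E (53/32=1.66)
Fill: take G (6 @ 213) → take B (39 @ 295) → take A (36 @ 224) → take F (26 @ 142) → take 1/19 of D → 3.84; 108/108 used.
Total value = 877.84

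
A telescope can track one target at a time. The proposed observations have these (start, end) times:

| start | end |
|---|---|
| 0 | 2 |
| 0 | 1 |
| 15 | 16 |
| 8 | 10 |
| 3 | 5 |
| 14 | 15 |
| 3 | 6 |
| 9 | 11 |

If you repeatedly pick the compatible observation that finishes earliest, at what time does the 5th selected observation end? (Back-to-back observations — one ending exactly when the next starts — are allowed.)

16

Sort by end time and greedily take each interval whose start is ≥ the last chosen end.
By end time: (0,1), (0,2), (3,5), (3,6), (8,10), (9,11), (14,15), (15,16).
Pick (0,1); next start ≥ 1 → (3,5); next start ≥ 5 → (8,10); next start ≥ 10 → (14,15); next start ≥ 15 → (15,16).
Selected: (0,1) (3,5) (8,10) (14,15) (15,16)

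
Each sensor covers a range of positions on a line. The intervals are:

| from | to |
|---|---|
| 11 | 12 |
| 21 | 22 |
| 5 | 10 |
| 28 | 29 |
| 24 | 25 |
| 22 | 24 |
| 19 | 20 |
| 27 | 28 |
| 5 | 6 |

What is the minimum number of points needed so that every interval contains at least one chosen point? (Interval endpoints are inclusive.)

6

Sort by right endpoint; whenever an interval is uncovered, place a point at its right end.
Sorted: [5,6] [5,10] [11,12] [19,20] [21,22] [22,24] [24,25] [27,28] [28,29]
{[5,6],[5,10]} hit by 6; {[11,12]} hit by 12; {[19,20]} hit by 20; {[21,22],[22,24]} hit by 22; {[24,25]} hit by 25; {[27,28],[28,29]} hit by 28.
Points: 6, 12, 20, 22, 25, 28 (6 total).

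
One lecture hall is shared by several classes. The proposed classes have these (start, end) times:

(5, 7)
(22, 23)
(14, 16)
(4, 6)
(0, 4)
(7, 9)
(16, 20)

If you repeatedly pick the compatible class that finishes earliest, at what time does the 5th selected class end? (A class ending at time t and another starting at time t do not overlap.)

By end time: (0,4), (4,6), (5,7), (7,9), (14,16), (16,20), (22,23).
Pick (0,4); next start ≥ 4 → (4,6); next start ≥ 6 → (7,9); next start ≥ 9 → (14,16); next start ≥ 16 → (16,20); next start ≥ 20 → (22,23).
Selected: (0,4) (4,6) (7,9) (14,16) (16,20) (22,23)

20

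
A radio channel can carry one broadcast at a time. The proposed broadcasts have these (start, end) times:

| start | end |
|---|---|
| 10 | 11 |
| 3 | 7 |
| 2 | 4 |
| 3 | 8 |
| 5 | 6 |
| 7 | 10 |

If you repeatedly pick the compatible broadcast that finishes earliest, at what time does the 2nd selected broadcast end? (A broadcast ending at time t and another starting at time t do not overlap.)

6

Order by finish time; keep every interval that doesn't clash with the previous kept one.
By end time: (2,4), (5,6), (3,7), (3,8), (7,10), (10,11).
Pick (2,4); next start ≥ 4 → (5,6); next start ≥ 6 → (7,10); next start ≥ 10 → (10,11).
Selected: (2,4) (5,6) (7,10) (10,11)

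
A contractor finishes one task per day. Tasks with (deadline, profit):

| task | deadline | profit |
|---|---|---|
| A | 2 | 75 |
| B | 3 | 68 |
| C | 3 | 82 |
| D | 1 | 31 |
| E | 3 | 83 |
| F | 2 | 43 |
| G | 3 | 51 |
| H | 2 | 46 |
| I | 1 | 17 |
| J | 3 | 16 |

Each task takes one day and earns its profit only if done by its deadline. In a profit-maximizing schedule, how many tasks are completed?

Take jobs in profit order; each goes to the latest open slot no later than its deadline.
Profit order: E=83 C=82 A=75 B=68 G=51 H=46 F=43 D=31 I=17 J=16
Assign: E→slot 3, C→slot 2, A→slot 1, B skipped, G skipped, H skipped, F skipped, D skipped, I skipped, J skipped.
Slots: [1:A] [2:C] [3:E]
3 of 10 scheduled.

3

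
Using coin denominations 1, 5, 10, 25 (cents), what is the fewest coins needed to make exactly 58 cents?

6

Use the largest denomination that fits, subtract, and repeat.
58 = 2×25 + 1×5 + 3×1
Total coins = 2 + 1 + 3 = 6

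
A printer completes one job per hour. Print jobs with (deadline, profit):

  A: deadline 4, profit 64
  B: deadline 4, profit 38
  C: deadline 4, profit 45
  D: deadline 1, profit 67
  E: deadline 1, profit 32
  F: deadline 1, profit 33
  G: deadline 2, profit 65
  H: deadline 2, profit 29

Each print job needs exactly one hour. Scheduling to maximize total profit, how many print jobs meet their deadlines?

By profit: D(d1,67), G(d2,65), A(d4,64), C(d4,45), B(d4,38), F(d1,33), E(d1,32), H(d2,29)
D→slot 1; G→slot 2; A→slot 4; C→slot 3; B skipped; F skipped; E skipped; H skipped.
4 of 8 scheduled.

4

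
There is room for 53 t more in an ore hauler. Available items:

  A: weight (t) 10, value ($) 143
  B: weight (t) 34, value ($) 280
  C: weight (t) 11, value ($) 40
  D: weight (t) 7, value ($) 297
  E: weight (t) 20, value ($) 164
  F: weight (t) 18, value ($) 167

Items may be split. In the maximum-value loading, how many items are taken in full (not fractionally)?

3

Greedy by value/weight ratio, highest first.
Ratios (sorted): D 42.43, A 14.30, F 9.28, B 8.24, E 8.20, C 3.64
take D (7 @ 297); take A (10 @ 143); take F (18 @ 167); take 18/34 of B → 148.24. Capacity used 53/53.
3 item(s) taken whole; one partial (take 18/34 of B).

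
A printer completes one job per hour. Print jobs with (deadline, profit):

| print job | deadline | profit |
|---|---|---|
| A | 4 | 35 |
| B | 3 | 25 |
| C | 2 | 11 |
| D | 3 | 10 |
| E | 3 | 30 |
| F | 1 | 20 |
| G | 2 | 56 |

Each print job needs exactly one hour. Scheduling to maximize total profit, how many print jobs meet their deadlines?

Profit order: G=56 A=35 E=30 B=25 F=20 C=11 D=10
Assign: G→slot 2, A→slot 4, E→slot 3, B→slot 1, F skipped, C skipped, D skipped.
Slots: [1:B] [2:G] [3:E] [4:A]
4 of 7 scheduled.

4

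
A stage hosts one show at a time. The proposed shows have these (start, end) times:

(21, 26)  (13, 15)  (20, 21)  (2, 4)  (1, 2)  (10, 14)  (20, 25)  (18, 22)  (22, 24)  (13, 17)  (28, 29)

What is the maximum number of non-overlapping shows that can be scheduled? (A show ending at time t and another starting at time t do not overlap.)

6

Order by finish time; keep every interval that doesn't clash with the previous kept one.
By end time: (1,2), (2,4), (10,14), (13,15), (13,17), (20,21), (18,22), (22,24), (20,25), (21,26), (28,29).
Pick (1,2); next start ≥ 2 → (2,4); next start ≥ 4 → (10,14); next start ≥ 14 → (20,21); next start ≥ 21 → (22,24); next start ≥ 24 → (28,29).
Selected 6 shows.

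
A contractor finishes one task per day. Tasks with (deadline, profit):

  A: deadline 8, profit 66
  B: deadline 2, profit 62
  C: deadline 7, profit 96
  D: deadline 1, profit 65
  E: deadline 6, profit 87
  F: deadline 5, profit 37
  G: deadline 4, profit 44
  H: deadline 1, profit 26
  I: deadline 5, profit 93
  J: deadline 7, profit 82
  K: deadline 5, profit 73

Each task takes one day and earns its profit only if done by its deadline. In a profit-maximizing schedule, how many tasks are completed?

8

Profit order: C=96 I=93 E=87 J=82 K=73 A=66 D=65 B=62 G=44 F=37 H=26
Assign: C→slot 7, I→slot 5, E→slot 6, J→slot 4, K→slot 3, A→slot 8, D→slot 1, B→slot 2, G skipped, F skipped, H skipped.
Slots: [1:D] [2:B] [3:K] [4:J] [5:I] [6:E] [7:C] [8:A]
8 of 11 scheduled.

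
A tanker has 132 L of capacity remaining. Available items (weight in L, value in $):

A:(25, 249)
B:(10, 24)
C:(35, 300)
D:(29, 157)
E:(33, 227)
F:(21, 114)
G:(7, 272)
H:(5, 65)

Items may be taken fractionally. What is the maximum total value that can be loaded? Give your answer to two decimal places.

Order: G (272/7=38.86) > H (65/5=13.00) > A (249/25=9.96) > C (300/35=8.57) > E (227/33=6.88) > F (114/21=5.43) > D (157/29=5.41) > B (24/10=2.40)
Fill: take G (7 @ 272) → take H (5 @ 65) → take A (25 @ 249) → take C (35 @ 300) → take E (33 @ 227) → take F (21 @ 114) → take 6/29 of D → 32.48; 132/132 used.
Total value = 1259.48

1259.48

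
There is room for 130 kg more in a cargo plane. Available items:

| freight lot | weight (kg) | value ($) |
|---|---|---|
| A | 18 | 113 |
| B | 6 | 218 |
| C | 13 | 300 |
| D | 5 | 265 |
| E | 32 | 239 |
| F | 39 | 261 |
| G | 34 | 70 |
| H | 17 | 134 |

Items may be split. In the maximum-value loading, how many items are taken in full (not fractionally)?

Greedy by value/weight ratio, highest first.
Order: D (265/5=53.00) > B (218/6=36.33) > C (300/13=23.08) > H (134/17=7.88) > E (239/32=7.47) > F (261/39=6.69) > A (113/18=6.28) > G (70/34=2.06)
Fill: take D (5 @ 265) → take B (6 @ 218) → take C (13 @ 300) → take H (17 @ 134) → take E (32 @ 239) → take F (39 @ 261) → take A (18 @ 113); 130/130 used.
7 item(s) taken whole.

7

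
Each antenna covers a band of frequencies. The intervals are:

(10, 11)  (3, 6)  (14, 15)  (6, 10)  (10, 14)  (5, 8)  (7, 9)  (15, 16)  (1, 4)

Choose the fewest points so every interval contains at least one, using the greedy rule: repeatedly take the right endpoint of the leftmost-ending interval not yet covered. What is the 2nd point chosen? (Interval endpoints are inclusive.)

Process intervals by earliest right end; each time one isn't hit yet, stab at its right endpoint.
Sorted: [1,4] [3,6] [5,8] [7,9] [6,10] [10,11] [10,14] [14,15] [15,16]
{[1,4],[3,6]} hit by 4; {[5,8],[7,9],[6,10]} hit by 8; {[10,11],[10,14]} hit by 11; {[14,15],[15,16]} hit by 15.
Points: 4, 8, 11, 15 (4 total).

8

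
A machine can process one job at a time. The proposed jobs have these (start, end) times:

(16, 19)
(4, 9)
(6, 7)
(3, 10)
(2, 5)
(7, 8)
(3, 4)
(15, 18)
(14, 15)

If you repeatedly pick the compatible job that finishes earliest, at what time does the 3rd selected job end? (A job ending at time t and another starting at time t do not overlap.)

Sorted by end: (3,4)  (2,5)  (6,7)  (7,8)  (4,9)  (3,10)  (14,15)  (15,18)  (16,19)
take (3,4); take (6,7); take (7,8); skip (4,9); take (14,15); take (15,18).
Selected: (3,4) (6,7) (7,8) (14,15) (15,18)

8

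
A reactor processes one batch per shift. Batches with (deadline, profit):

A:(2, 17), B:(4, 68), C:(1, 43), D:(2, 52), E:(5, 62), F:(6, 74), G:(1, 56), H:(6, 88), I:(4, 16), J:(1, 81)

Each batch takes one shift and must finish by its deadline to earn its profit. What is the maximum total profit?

425

Take jobs in profit order; each goes to the latest open slot no later than its deadline.
Profit order: H=88 J=81 F=74 B=68 E=62 G=56 D=52 C=43 A=17 I=16
Assign: H→slot 6, J→slot 1, F→slot 5, B→slot 4, E→slot 3, G skipped, D→slot 2, C skipped, A skipped, I skipped.
Slots: [1:J] [2:D] [3:E] [4:B] [5:F] [6:H]
Profit = 81 + 52 + 62 + 68 + 74 + 88 = 425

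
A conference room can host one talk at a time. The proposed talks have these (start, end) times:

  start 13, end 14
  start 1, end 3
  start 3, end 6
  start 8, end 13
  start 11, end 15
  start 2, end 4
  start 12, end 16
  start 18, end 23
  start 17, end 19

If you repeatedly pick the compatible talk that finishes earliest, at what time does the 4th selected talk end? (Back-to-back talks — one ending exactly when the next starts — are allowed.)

By end time: (1,3), (2,4), (3,6), (8,13), (13,14), (11,15), (12,16), (17,19), (18,23).
Pick (1,3); next start ≥ 3 → (3,6); next start ≥ 6 → (8,13); next start ≥ 13 → (13,14); next start ≥ 14 → (17,19).
Selected: (1,3) (3,6) (8,13) (13,14) (17,19)

14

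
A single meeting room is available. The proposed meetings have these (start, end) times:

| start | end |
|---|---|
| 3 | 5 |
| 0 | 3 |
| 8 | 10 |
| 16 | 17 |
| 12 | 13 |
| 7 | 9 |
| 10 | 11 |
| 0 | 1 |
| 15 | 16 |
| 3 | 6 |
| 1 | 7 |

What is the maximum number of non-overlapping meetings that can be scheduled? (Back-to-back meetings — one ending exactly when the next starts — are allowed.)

Sort by end time and greedily take each interval whose start is ≥ the last chosen end.
Sorted by end: (0,1)  (0,3)  (3,5)  (3,6)  (1,7)  (7,9)  (8,10)  (10,11)  (12,13)  (15,16)  (16,17)
take (0,1); take (3,5); take (7,9); skip (8,10); take (10,11); take (12,13); take (15,16); take (16,17).
Selected 7 meetings.

7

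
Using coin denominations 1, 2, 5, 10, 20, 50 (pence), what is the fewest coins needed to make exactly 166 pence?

6

Greedy: take as many of the largest coin as possible, then repeat with the remainder.
166 − 3×50→16 − 1×10→6 − 1×5→1 − 1×1→0
Total coins = 3 + 1 + 1 + 1 = 6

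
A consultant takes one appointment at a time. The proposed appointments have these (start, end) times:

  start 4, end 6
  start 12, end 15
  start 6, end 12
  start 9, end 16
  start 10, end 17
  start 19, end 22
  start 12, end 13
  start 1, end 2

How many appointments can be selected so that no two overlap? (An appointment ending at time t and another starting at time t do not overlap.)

5

By end time: (1,2), (4,6), (6,12), (12,13), (12,15), (9,16), (10,17), (19,22).
Pick (1,2); next start ≥ 2 → (4,6); next start ≥ 6 → (6,12); next start ≥ 12 → (12,13); next start ≥ 13 → (19,22).
Selected 5 appointments.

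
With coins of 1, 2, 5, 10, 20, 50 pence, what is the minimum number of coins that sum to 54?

Greedy: take as many of the largest coin as possible, then repeat with the remainder.
54 − 1×50→4 − 2×2→0
Total coins = 1 + 2 = 3

3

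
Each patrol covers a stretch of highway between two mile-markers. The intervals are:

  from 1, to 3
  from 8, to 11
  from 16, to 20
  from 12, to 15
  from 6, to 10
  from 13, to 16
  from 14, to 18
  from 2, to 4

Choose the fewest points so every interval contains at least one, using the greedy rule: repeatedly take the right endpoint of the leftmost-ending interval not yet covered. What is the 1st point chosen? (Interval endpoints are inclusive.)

Sort by right endpoint; whenever an interval is uncovered, place a point at its right end.
By right end: [1,3]  [2,4]  [6,10]  [8,11]  [12,15]  [13,16]  [14,18]  [16,20]
[1,3] uncovered → point at 3; [6,10] uncovered → point at 10; [12,15] uncovered → point at 15; [16,20] uncovered → point at 20.
Points: 3, 10, 15, 20 (4 total).

3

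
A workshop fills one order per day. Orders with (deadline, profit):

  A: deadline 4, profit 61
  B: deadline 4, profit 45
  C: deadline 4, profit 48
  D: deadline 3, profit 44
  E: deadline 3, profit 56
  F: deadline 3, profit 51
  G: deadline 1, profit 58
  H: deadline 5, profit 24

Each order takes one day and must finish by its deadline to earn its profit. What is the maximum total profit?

Sort by profit descending; place each in the latest free slot ≤ its deadline.
By profit: A(d4,61), G(d1,58), E(d3,56), F(d3,51), C(d4,48), B(d4,45), D(d3,44), H(d5,24)
A→slot 4; G→slot 1; E→slot 3; F→slot 2; C skipped; B skipped; D skipped; H→slot 5.
Profit = 58 + 51 + 56 + 61 + 24 = 250

250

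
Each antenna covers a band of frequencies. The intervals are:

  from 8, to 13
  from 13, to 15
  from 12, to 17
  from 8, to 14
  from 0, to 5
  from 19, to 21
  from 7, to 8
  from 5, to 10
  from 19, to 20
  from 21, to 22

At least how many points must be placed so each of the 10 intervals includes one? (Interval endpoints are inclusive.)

5

Process intervals by earliest right end; each time one isn't hit yet, stab at its right endpoint.
By right end: [0,5]  [7,8]  [5,10]  [8,13]  [8,14]  [13,15]  [12,17]  [19,20]  [19,21]  [21,22]
[0,5] uncovered → point at 5; [7,8] uncovered → point at 8; [13,15] uncovered → point at 15; [19,20] uncovered → point at 20; [21,22] uncovered → point at 22.
Points: 5, 8, 15, 20, 22 (5 total).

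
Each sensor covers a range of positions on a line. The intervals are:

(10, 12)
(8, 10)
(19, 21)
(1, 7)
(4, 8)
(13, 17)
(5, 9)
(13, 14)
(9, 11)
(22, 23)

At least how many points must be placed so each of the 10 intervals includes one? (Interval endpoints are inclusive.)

Process intervals by earliest right end; each time one isn't hit yet, stab at its right endpoint.
By right end: [1,7]  [4,8]  [5,9]  [8,10]  [9,11]  [10,12]  [13,14]  [13,17]  [19,21]  [22,23]
[1,7] uncovered → point at 7; [8,10] uncovered → point at 10; [13,14] uncovered → point at 14; [19,21] uncovered → point at 21; [22,23] uncovered → point at 23.
Points: 7, 10, 14, 21, 23 (5 total).

5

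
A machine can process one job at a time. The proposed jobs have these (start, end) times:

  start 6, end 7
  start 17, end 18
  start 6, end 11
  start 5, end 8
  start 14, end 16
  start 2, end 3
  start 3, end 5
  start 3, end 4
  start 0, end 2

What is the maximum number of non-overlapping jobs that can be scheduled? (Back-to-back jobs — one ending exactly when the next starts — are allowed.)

Sorted by end: (0,2)  (2,3)  (3,4)  (3,5)  (6,7)  (5,8)  (6,11)  (14,16)  (17,18)
take (0,2); take (2,3); take (3,4); take (6,7); skip (6,11); take (14,16); take (17,18).
Selected 6 jobs.

6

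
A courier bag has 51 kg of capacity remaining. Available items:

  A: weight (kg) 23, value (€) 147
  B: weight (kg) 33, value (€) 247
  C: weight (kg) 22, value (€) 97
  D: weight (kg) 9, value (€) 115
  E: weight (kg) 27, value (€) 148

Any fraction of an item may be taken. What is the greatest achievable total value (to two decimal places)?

419.52

Order: D (115/9=12.78) > B (247/33=7.48) > A (147/23=6.39) > E (148/27=5.48) > C (97/22=4.41)
Fill: take D (9 @ 115) → take B (33 @ 247) → take 9/23 of A → 57.52; 51/51 used.
Total value = 419.52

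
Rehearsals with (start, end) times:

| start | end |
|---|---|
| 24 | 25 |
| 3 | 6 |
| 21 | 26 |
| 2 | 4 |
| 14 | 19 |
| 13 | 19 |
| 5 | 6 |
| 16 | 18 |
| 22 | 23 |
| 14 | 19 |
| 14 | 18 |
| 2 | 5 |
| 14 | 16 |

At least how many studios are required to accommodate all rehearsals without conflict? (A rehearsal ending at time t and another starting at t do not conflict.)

Count concurrent intervals with a sweep; the peak is the room count.
starts: [2, 2, 3, 5, 13, 14, 14, 14, 14, 16, 21, 22, 24]
ends:   [4, 5, 6, 6, 16, 18, 18, 19, 19, 19, 23, 25, 26]
s2→1 s2→2 s3→3 e4→2 e5→1 s5→2 e6→1 e6→0 s13→1 s14→2 s14→3 s14→4 s14→5  — peak 5.

5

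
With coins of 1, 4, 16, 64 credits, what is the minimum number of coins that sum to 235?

10

Greedy: take as many of the largest coin as possible, then repeat with the remainder.
235 = 3×64 + 2×16 + 2×4 + 3×1
Total coins = 3 + 2 + 2 + 3 = 10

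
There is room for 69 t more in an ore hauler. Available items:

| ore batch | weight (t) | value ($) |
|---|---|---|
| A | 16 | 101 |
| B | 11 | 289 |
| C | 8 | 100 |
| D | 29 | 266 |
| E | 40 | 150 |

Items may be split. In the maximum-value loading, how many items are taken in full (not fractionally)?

4

Ratios (sorted): B 26.27, C 12.50, D 9.17, A 6.31, E 3.75
take B (11 @ 289); take C (8 @ 100); take D (29 @ 266); take A (16 @ 101); take 5/40 of E → 18.75. Capacity used 69/69.
4 item(s) taken whole; one partial (take 5/40 of E).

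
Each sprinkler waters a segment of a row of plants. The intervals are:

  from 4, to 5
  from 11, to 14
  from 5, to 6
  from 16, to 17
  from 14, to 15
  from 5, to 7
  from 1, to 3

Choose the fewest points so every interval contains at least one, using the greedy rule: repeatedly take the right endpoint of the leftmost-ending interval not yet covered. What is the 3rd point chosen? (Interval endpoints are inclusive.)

Sort by right endpoint; whenever an interval is uncovered, place a point at its right end.
By right end: [1,3]  [4,5]  [5,6]  [5,7]  [11,14]  [14,15]  [16,17]
[1,3] uncovered → point at 3; [4,5] uncovered → point at 5; [11,14] uncovered → point at 14; [16,17] uncovered → point at 17.
Points: 3, 5, 14, 17 (4 total).

14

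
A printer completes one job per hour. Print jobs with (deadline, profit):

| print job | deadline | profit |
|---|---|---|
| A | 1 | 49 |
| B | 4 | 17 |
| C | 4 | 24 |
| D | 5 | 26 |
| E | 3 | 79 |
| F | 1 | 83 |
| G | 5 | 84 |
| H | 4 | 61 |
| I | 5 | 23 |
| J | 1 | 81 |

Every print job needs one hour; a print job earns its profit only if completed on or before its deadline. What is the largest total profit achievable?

Take jobs in profit order; each goes to the latest open slot no later than its deadline.
Profit order: G=84 F=83 J=81 E=79 H=61 A=49 D=26 C=24 I=23 B=17
Assign: G→slot 5, F→slot 1, J skipped, E→slot 3, H→slot 4, A skipped, D→slot 2, C skipped, I skipped, B skipped.
Slots: [1:F] [2:D] [3:E] [4:H] [5:G]
Profit = 83 + 26 + 79 + 61 + 84 = 333

333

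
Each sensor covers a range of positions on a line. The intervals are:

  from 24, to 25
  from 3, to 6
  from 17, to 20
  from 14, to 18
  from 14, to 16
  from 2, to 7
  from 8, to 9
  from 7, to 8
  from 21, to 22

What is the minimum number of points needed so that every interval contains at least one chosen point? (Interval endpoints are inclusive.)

By right end: [3,6]  [2,7]  [7,8]  [8,9]  [14,16]  [14,18]  [17,20]  [21,22]  [24,25]
[3,6] uncovered → point at 6; [7,8] uncovered → point at 8; [14,16] uncovered → point at 16; [17,20] uncovered → point at 20; [21,22] uncovered → point at 22; [24,25] uncovered → point at 25.
Points: 6, 8, 16, 20, 22, 25 (6 total).

6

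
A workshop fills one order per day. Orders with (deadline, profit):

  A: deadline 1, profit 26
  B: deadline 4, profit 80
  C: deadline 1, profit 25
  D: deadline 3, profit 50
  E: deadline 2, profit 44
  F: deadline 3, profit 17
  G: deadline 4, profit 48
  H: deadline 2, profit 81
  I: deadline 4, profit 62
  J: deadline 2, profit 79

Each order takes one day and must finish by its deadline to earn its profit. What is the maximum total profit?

Take jobs in profit order; each goes to the latest open slot no later than its deadline.
Profit order: H=81 B=80 J=79 I=62 D=50 G=48 E=44 A=26 C=25 F=17
Assign: H→slot 2, B→slot 4, J→slot 1, I→slot 3, D skipped, G skipped, E skipped, A skipped, C skipped, F skipped.
Slots: [1:J] [2:H] [3:I] [4:B]
Profit = 79 + 81 + 62 + 80 = 302

302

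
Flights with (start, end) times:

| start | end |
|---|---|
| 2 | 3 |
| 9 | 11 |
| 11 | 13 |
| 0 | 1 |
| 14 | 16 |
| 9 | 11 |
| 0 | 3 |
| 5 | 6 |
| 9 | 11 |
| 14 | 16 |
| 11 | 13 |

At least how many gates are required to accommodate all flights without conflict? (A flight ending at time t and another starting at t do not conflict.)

Events (time:±→running): 0:+→1 0:+→2 1:-→1 2:+→2 3:-→1 3:-→0 5:+→1 6:-→0 9:+→1 9:+→2 9:+→3 … peak 3.

3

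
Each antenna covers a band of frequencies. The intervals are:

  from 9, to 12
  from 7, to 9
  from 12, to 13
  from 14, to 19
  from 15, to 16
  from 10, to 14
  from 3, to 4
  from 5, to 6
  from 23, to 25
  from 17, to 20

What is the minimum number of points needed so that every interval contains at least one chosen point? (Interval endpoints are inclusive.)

Process intervals by earliest right end; each time one isn't hit yet, stab at its right endpoint.
By right end: [3,4]  [5,6]  [7,9]  [9,12]  [12,13]  [10,14]  [15,16]  [14,19]  [17,20]  [23,25]
[3,4] uncovered → point at 4; [5,6] uncovered → point at 6; [7,9] uncovered → point at 9; [12,13] uncovered → point at 13; [15,16] uncovered → point at 16; [17,20] uncovered → point at 20; [23,25] uncovered → point at 25.
Points: 4, 6, 9, 13, 16, 20, 25 (7 total).

7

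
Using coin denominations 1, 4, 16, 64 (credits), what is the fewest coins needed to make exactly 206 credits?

206 − 3×64→14 − 3×4→2 − 2×1→0
Total coins = 3 + 3 + 2 = 8

8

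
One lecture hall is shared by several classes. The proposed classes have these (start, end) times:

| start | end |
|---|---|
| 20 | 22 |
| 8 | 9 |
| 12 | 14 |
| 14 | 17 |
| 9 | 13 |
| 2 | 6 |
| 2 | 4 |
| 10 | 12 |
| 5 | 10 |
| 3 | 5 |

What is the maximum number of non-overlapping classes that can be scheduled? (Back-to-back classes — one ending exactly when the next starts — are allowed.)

6

Sort by end time and greedily take each interval whose start is ≥ the last chosen end.
By end time: (2,4), (3,5), (2,6), (8,9), (5,10), (10,12), (9,13), (12,14), (14,17), (20,22).
Pick (2,4); next start ≥ 4 → (8,9); next start ≥ 9 → (10,12); next start ≥ 12 → (12,14); next start ≥ 14 → (14,17); next start ≥ 17 → (20,22).
Selected 6 classes.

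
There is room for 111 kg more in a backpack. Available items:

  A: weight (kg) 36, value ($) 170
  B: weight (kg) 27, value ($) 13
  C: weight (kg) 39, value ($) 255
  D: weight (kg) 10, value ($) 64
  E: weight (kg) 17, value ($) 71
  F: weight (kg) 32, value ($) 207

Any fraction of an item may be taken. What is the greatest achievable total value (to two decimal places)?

667.67

Sort by value per unit weight and fill in that order.
Ratios (sorted): C 6.54, F 6.47, D 6.40, A 4.72, E 4.18, B 0.48
take C (39 @ 255); take F (32 @ 207); take D (10 @ 64); take 30/36 of A → 141.67. Capacity used 111/111.
Total value = 667.67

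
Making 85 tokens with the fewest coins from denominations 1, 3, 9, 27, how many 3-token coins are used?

85 = 3×27 + 1×3 + 1×1
Count of 3: 1

1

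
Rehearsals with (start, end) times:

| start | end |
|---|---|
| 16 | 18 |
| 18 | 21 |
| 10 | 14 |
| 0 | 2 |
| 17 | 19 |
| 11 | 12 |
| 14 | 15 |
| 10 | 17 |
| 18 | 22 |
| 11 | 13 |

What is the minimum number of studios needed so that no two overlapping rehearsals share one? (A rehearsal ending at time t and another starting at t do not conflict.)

starts: [0, 10, 10, 11, 11, 14, 16, 17, 18, 18]
ends:   [2, 12, 13, 14, 15, 17, 18, 19, 21, 22]
s0→1 e2→0 s10→1 s10→2 s11→3 s11→4  — peak 4.

4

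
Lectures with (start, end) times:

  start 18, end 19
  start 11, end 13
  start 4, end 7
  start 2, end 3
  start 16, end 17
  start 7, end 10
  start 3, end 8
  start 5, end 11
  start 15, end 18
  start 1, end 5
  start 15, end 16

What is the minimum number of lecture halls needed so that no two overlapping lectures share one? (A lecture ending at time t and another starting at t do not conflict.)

Events (time:±→running): 1:+→1 2:+→2 3:-→1 3:+→2 4:+→3 … peak 3.

3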